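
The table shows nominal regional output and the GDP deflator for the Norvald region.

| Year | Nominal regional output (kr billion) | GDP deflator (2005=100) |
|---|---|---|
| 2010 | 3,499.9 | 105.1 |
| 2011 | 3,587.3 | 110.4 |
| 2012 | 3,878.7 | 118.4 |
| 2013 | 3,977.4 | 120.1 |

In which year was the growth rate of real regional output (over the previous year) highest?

2011: real = 3587.3/1.104 = 3249.37; growth vs 2010 (3330.07) = -2.42%.
2012: real = 3878.7/1.184 = 3275.93; growth vs 2011 (3249.37) = 0.82%.
2013: real = 3977.4/1.201 = 3311.74; growth vs 2012 (3275.93) = 1.09%.

2013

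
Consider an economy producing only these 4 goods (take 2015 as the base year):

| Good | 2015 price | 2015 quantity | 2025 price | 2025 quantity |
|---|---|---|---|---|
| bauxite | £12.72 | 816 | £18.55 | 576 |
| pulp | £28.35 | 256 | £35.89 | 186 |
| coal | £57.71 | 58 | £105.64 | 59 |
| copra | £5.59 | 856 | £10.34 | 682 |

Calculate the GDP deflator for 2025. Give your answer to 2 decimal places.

Nominal GDP 2025 = 18.55·576 + 35.89·186 + 105.64·59 + 10.34·682 = 30644.98.
Real GDP 2025 (at 2015 prices) = 12.72·576 + 28.35·186 + 57.71·59 + 5.59·682 = 19817.09.
Deflator = Nominal/Real × 100 = 30644.98/19817.09 × 100 = 154.639.

154.64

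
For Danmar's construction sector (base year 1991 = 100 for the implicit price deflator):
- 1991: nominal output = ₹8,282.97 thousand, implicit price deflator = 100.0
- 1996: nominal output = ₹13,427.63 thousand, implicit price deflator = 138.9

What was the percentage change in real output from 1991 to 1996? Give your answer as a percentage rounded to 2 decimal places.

Real output 1991 = 8282.97 / 1.000 = 8282.97.
Real output 1996 = 13427.63 / 1.389 = 9667.12.
Real growth = 9667.12 / 8282.97 − 1 = 0.1671.

16.71%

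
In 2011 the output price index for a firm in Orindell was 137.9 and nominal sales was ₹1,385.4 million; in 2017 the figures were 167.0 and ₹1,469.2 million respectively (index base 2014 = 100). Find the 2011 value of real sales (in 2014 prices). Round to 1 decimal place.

Real sales = Nominal / (output price index/100) = 1385.4 / 1.379 = 1004.64.

₹1,004.6 million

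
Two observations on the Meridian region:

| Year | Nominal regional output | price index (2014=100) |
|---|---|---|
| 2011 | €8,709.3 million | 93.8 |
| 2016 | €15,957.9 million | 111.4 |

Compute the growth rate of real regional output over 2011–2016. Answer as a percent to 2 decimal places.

Real regional output 2011 = 8709.3 / 0.938 = 9284.97.
Real regional output 2016 = 15957.9 / 1.114 = 14324.87.
Real growth = 14324.87 / 9284.97 − 1 = 0.5428.

54.28%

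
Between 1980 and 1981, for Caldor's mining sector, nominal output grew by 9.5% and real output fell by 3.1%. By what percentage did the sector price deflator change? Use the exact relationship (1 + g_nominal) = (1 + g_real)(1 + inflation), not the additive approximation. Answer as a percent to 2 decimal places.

(1 + g_nom) = (1 + g_real)(1 + π), so π = 1.0950 / 0.9690 − 1 = 0.13003.

13.00%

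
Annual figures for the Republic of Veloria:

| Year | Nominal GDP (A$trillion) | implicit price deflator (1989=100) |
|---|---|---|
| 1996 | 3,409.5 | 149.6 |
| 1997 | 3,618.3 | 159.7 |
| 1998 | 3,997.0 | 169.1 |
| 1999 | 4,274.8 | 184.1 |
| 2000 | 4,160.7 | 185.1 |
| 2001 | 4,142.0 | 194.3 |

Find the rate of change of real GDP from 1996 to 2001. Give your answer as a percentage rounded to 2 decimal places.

-6.46%

Real GDP 1996 = 3409.5/1.496 = 2279.08.
Real GDP 2001 = 4142.0/1.943 = 2131.76.
Change = 2131.76/2279.08 − 1 = -0.0646.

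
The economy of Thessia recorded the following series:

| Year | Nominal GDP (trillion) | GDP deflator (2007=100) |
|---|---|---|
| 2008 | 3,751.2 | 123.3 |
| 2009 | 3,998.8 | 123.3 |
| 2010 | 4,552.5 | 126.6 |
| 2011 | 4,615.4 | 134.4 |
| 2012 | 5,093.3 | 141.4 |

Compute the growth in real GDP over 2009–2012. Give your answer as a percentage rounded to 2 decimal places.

Real GDP 2009 = 3998.8/1.233 = 3243.15.
Real GDP 2012 = 5093.3/1.414 = 3602.05.
Change = 3602.05/3243.15 − 1 = 0.1107.

11.07%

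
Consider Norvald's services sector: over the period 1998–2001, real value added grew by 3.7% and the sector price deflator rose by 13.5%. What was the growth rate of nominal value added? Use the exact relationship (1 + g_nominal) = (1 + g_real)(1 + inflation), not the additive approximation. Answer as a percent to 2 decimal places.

17.70%

(1 + g_nom) = (1 + g_real)(1 + π) = 1.0370 × 1.1350 = 1.17700.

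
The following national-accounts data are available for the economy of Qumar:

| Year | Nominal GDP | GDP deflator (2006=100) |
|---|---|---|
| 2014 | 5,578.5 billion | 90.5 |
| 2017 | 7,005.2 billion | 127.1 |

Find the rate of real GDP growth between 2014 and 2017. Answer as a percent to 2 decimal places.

-10.59%

Deflate each year: 2014 → 5578.5/0.905 = 6164.09; 2017 → 7005.2/1.271 = 5511.57.
So real GDP changed by 5511.57/6164.09 − 1 = -0.1059, i.e. -10.59%.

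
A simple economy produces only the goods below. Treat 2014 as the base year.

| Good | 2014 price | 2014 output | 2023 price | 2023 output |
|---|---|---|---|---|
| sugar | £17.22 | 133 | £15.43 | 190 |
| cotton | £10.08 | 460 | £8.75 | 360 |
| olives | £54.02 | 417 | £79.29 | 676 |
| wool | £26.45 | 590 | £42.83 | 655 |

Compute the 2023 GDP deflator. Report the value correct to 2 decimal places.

Nominal GDP 2023 = 15.43·190 + 8.75·360 + 79.29·676 + 42.83·655 = 87735.39.
Real GDP 2023 (at 2014 prices) = 17.22·190 + 10.08·360 + 54.02·676 + 26.45·655 = 60742.87.
Deflator = Nominal/Real × 100 = 87735.39/60742.87 × 100 = 144.437.

144.44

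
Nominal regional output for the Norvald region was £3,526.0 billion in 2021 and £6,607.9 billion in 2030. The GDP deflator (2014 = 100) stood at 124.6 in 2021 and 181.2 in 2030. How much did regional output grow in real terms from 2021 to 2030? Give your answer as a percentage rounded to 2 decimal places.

Deflate each year: 2021 → 3526.0/1.246 = 2829.86; 2030 → 6607.9/1.812 = 3646.74.
So real regional output changed by 3646.74/2829.86 − 1 = 0.2887, i.e. 28.87%.

28.87%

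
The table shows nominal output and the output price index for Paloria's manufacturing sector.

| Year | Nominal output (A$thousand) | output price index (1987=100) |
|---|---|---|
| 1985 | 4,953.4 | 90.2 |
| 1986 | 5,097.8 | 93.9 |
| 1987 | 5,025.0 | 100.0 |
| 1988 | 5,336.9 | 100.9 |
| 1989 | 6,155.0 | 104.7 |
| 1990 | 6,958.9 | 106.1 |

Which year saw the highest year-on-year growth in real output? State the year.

1990

1986: real = 5097.8/0.939 = 5428.97; growth vs 1985 (5491.57) = -1.14%.
1987: real = 5025.0/1.000 = 5025.00; growth vs 1986 (5428.97) = -7.44%.
1988: real = 5336.9/1.009 = 5289.30; growth vs 1987 (5025.00) = 5.26%.
1989: real = 6155.0/1.047 = 5878.70; growth vs 1988 (5289.30) = 11.14%.
1990: real = 6958.9/1.061 = 6558.81; growth vs 1989 (5878.70) = 11.57%.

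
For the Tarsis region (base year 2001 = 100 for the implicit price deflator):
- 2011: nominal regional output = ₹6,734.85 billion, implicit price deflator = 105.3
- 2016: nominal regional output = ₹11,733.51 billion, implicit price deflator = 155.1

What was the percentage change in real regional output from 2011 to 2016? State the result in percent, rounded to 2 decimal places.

18.28%

Deflate each year: 2011 → 6734.85/1.053 = 6395.87; 2016 → 11733.51/1.551 = 7565.13.
So real regional output changed by 7565.13/6395.87 − 1 = 0.1828, i.e. 18.28%.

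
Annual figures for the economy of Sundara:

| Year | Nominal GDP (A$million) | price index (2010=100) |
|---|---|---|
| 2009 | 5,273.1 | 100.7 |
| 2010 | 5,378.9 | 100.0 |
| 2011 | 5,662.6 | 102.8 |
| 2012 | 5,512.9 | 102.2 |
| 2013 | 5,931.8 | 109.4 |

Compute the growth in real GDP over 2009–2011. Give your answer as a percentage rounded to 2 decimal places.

Real GDP 2009 = 5273.1/1.007 = 5236.44.
Real GDP 2011 = 5662.6/1.028 = 5508.37.
Change = 5508.37/5236.44 − 1 = 0.0519.

5.19%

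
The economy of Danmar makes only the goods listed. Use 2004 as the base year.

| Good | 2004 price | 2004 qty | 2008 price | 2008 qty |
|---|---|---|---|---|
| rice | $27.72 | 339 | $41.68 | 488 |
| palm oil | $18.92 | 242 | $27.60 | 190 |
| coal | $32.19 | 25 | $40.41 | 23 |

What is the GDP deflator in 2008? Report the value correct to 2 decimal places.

148.43

Nominal GDP 2008 = 41.68·488 + 27.60·190 + 40.41·23 = 26513.27.
Real GDP 2008 (at 2004 prices) = 27.72·488 + 18.92·190 + 32.19·23 = 17862.53.
Deflator = Nominal/Real × 100 = 26513.27/17862.53 × 100 = 148.430.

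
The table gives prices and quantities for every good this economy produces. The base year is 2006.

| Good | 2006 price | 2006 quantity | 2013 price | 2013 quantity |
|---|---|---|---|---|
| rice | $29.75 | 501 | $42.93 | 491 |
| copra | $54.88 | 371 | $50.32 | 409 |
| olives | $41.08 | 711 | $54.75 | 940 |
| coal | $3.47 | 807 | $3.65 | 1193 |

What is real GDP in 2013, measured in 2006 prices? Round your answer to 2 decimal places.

$79808.08

Real GDP 2013 = Σ (p_2006 × q_2013) = 29.75·491 + 54.88·409 + 41.08·940 + 3.47·1193 = 79808.08.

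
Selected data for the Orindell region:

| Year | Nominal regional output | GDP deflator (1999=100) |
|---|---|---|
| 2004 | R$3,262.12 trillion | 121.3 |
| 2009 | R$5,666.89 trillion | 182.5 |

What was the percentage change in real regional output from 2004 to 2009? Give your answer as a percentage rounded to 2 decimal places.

Real regional output 2004 = 3262.12 / 1.213 = 2689.30.
Real regional output 2009 = 5666.89 / 1.825 = 3105.15.
Real growth = 3105.15 / 2689.30 − 1 = 0.1546.

15.46%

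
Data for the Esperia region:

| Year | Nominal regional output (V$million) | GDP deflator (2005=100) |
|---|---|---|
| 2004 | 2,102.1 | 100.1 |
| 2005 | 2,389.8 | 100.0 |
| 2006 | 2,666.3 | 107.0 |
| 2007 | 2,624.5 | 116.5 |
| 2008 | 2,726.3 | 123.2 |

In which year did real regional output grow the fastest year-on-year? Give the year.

2005: real = 2389.8/1.000 = 2389.80; growth vs 2004 (2100.00) = 13.80%.
2006: real = 2666.3/1.070 = 2491.87; growth vs 2005 (2389.80) = 4.27%.
2007: real = 2624.5/1.165 = 2252.79; growth vs 2006 (2491.87) = -9.59%.
2008: real = 2726.3/1.232 = 2212.91; growth vs 2007 (2252.79) = -1.77%.

2005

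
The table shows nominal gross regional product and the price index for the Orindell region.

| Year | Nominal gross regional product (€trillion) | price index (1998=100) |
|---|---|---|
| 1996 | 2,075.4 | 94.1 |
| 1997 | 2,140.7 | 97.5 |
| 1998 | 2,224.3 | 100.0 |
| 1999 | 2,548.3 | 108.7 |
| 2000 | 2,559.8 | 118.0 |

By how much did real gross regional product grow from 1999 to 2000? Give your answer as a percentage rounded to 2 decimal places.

-7.47%

Real gross regional product 1999 = 2548.3/1.087 = 2344.34.
Real gross regional product 2000 = 2559.8/1.180 = 2169.32.
Change = 2169.32/2344.34 − 1 = -0.0747.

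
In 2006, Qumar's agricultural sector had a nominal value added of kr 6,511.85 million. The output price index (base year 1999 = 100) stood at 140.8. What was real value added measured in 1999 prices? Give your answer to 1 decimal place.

kr 4,624.9 million

Real value added = Nominal / (output price index/100) = 6511.85 / 1.408 = 4624.89.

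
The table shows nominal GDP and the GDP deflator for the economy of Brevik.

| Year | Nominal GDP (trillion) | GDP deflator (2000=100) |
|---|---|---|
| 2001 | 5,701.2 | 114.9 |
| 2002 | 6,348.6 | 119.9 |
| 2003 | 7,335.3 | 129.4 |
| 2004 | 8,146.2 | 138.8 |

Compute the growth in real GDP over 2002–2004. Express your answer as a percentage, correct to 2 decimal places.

Real GDP 2002 = 6348.6/1.199 = 5294.91.
Real GDP 2004 = 8146.2/1.388 = 5869.02.
Change = 5869.02/5294.91 − 1 = 0.1084.

10.84%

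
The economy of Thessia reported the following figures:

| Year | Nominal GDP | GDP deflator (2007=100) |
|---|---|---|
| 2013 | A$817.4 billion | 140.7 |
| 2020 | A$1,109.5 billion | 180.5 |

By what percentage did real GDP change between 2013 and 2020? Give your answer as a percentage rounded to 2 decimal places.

5.81%

Deflate each year: 2013 → 817.4/1.407 = 580.95; 2020 → 1109.5/1.805 = 614.68.
So real GDP changed by 614.68/580.95 − 1 = 0.0581, i.e. 5.81%.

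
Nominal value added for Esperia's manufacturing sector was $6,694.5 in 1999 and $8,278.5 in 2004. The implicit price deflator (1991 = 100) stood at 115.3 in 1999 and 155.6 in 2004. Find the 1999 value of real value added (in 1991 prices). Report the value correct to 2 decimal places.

Real value added = Nominal / (implicit price deflator/100) = 6694.5 / 1.153 = 5806.16.

$5,806.16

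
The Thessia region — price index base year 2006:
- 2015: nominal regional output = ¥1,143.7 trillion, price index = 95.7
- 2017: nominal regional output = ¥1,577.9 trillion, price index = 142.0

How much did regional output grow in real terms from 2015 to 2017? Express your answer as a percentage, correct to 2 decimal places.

-7.02%

Real regional output 2015 = 1143.7 / 0.957 = 1195.09.
Real regional output 2017 = 1577.9 / 1.420 = 1111.20.
Real growth = 1111.20 / 1195.09 − 1 = -0.0702.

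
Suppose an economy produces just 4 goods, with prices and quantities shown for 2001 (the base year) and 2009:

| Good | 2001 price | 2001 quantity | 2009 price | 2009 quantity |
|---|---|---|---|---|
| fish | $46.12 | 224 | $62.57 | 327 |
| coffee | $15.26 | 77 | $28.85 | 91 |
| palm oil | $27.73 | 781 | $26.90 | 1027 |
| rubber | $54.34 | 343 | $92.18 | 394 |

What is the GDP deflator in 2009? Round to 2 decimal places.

131.15

Nominal GDP 2009 = 62.57·327 + 28.85·91 + 26.90·1027 + 92.18·394 = 87030.96.
Real GDP 2009 (at 2001 prices) = 46.12·327 + 15.26·91 + 27.73·1027 + 54.34·394 = 66358.57.
Deflator = Nominal/Real × 100 = 87030.96/66358.57 × 100 = 131.153.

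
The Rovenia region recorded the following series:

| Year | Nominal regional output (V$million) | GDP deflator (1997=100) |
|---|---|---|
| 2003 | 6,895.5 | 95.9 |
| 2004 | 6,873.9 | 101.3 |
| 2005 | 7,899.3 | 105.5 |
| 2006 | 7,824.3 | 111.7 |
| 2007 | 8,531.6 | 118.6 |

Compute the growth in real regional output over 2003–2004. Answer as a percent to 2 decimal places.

Real regional output 2003 = 6895.5/0.959 = 7190.30.
Real regional output 2004 = 6873.9/1.013 = 6785.69.
Change = 6785.69/7190.30 − 1 = -0.0563.

-5.63%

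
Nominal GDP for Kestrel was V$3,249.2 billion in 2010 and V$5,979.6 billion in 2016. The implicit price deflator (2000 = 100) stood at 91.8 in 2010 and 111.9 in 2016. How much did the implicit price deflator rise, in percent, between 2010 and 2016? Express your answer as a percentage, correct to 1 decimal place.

Price-level change = 111.9 / 91.8 − 1 = 0.2190.

21.9%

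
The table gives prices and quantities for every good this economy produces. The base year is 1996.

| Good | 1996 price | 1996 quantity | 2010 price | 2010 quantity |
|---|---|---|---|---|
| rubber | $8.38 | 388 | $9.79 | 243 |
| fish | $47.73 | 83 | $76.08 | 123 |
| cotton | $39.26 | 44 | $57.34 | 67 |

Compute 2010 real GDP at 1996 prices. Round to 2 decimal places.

Real GDP 2010 = Σ (p_1996 × q_2010) = 8.38·243 + 47.73·123 + 39.26·67 = 10537.55.

$10537.55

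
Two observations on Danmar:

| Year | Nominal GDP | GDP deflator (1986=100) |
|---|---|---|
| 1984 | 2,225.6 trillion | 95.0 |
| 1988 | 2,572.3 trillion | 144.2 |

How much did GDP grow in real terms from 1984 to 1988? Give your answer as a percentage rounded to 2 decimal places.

-23.86%

Real GDP 1984 = 2225.6 / 0.950 = 2342.74.
Real GDP 1988 = 2572.3 / 1.442 = 1783.84.
Real growth = 1783.84 / 2342.74 − 1 = -0.2386.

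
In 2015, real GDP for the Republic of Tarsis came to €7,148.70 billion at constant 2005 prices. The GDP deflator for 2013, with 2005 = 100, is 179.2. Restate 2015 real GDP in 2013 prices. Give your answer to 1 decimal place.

€12,810.5 billion

Real GDP in 2013 prices = Real GDP in 2005 prices × (P_2013/P_2005) = 7148.70 × 1.792 = 12810.47.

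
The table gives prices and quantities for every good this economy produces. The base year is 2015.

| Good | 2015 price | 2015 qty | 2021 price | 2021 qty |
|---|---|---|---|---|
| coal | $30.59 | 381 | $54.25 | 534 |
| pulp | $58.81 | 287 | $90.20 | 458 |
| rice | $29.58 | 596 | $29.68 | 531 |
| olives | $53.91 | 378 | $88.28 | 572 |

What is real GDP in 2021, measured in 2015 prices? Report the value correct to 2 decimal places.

$89813.54

Real GDP 2021 = Σ (p_2015 × q_2021) = 30.59·534 + 58.81·458 + 29.58·531 + 53.91·572 = 89813.54.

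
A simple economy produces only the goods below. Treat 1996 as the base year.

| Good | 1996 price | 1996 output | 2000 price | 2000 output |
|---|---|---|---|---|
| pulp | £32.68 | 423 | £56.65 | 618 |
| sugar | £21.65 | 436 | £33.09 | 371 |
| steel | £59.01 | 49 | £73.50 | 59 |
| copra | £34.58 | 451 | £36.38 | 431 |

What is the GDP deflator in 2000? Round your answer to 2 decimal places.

144.38

Nominal GDP 2000 = 56.65·618 + 33.09·371 + 73.50·59 + 36.38·431 = 67302.37.
Real GDP 2000 (at 1996 prices) = 32.68·618 + 21.65·371 + 59.01·59 + 34.58·431 = 46613.96.
Deflator = Nominal/Real × 100 = 67302.37/46613.96 × 100 = 144.382.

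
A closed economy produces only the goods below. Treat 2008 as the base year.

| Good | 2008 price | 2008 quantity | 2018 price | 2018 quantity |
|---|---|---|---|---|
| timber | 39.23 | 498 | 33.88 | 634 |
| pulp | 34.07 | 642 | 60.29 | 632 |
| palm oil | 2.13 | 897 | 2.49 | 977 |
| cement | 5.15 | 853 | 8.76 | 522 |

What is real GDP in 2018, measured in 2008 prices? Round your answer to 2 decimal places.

51173.37

Real GDP 2018 = Σ (p_2008 × q_2018) = 39.23·634 + 34.07·632 + 2.13·977 + 5.15·522 = 51173.37.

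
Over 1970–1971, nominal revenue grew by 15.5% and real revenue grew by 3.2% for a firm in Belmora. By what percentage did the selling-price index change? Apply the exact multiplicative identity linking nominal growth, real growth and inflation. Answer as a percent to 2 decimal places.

11.92%

(1 + g_nom) = (1 + g_real)(1 + π), so π = 1.1550 / 1.0320 − 1 = 0.11919.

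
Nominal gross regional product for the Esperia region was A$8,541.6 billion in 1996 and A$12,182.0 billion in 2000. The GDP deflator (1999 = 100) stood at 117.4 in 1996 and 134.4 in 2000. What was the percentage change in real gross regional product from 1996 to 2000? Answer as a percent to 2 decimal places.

24.58%

Deflate each year: 1996 → 8541.6/1.174 = 7275.64; 2000 → 12182.0/1.344 = 9063.99.
So real gross regional product changed by 9063.99/7275.64 − 1 = 0.2458, i.e. 24.58%.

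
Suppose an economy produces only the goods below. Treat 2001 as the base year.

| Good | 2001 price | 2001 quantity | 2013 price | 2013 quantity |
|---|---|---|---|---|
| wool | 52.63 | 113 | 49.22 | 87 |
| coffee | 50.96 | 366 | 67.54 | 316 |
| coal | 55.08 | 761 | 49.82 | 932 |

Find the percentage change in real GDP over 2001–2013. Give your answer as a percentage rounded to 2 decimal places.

8.27%

Real GDP 2001 = Nominal GDP 2001 = 52.63·113 + 50.96·366 + 55.08·761 = 66514.43.
Real GDP 2013 (at 2001 prices) = 52.63·87 + 50.96·316 + 55.08·932 = 72016.73.
Real growth = 72016.73/66514.43 − 1 = 0.0827.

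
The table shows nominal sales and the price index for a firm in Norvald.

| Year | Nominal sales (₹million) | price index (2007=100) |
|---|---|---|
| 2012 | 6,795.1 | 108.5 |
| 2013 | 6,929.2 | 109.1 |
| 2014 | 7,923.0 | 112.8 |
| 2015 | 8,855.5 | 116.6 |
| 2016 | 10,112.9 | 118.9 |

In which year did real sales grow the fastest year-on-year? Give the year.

2013: real = 6929.2/1.091 = 6351.24; growth vs 2012 (6262.76) = 1.41%.
2014: real = 7923.0/1.128 = 7023.94; growth vs 2013 (6351.24) = 10.59%.
2015: real = 8855.5/1.166 = 7594.77; growth vs 2014 (7023.94) = 8.13%.
2016: real = 10112.9/1.189 = 8505.38; growth vs 2015 (7594.77) = 11.99%.

2016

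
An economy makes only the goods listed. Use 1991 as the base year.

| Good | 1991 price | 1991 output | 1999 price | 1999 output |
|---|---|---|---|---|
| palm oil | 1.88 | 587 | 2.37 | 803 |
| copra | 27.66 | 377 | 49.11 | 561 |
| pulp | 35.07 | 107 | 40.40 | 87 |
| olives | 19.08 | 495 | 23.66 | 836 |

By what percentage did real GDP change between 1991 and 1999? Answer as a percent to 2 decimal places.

Real GDP 1991 = Nominal GDP 1991 = 1.88·587 + 27.66·377 + 35.07·107 + 19.08·495 = 24728.47.
Real GDP 1999 (at 1991 prices) = 1.88·803 + 27.66·561 + 35.07·87 + 19.08·836 = 36028.87.
Real growth = 36028.87/24728.47 − 1 = 0.4570.

45.70%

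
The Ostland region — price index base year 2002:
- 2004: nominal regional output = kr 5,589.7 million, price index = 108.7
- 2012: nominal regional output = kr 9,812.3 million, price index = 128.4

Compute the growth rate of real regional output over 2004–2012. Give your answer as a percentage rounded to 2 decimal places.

Real regional output 2004 = 5589.7 / 1.087 = 5142.32.
Real regional output 2012 = 9812.3 / 1.284 = 7641.98.
Real growth = 7641.98 / 5142.32 − 1 = 0.4861.

48.61%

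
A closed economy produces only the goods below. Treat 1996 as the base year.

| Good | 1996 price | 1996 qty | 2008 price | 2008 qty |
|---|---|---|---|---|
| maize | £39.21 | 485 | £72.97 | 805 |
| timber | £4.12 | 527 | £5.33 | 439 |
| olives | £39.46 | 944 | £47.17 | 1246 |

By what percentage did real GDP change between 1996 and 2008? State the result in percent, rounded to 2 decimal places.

41.24%

Real GDP 1996 = Nominal GDP 1996 = 39.21·485 + 4.12·527 + 39.46·944 = 58438.33.
Real GDP 2008 (at 1996 prices) = 39.21·805 + 4.12·439 + 39.46·1246 = 82539.89.
Real growth = 82539.89/58438.33 − 1 = 0.4124.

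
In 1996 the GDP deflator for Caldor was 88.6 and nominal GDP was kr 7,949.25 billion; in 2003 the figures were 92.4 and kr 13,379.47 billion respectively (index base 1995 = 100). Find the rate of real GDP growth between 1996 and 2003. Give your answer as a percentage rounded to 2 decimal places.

Deflate each year: 1996 → 7949.25/0.886 = 8972.07; 2003 → 13379.47/0.924 = 14479.95.
So real GDP changed by 14479.95/8972.07 − 1 = 0.6139, i.e. 61.39%.

61.39%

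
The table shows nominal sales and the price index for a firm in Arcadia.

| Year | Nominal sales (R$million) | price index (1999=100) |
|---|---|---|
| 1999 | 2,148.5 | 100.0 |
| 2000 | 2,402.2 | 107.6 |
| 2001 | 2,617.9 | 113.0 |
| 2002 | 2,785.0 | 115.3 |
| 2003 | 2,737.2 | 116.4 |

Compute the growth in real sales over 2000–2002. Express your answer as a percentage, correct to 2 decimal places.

8.19%

Real sales 2000 = 2402.2/1.076 = 2232.53.
Real sales 2002 = 2785.0/1.153 = 2415.44.
Change = 2415.44/2232.53 − 1 = 0.0819.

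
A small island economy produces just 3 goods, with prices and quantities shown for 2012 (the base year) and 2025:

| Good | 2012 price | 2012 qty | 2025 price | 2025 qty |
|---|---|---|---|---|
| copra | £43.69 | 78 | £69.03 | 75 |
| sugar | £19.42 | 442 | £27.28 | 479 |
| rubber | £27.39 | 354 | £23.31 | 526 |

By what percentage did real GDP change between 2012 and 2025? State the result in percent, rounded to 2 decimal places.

24.43%

Real GDP 2012 = Nominal GDP 2012 = 43.69·78 + 19.42·442 + 27.39·354 = 21687.52.
Real GDP 2025 (at 2012 prices) = 43.69·75 + 19.42·479 + 27.39·526 = 26986.07.
Real growth = 26986.07/21687.52 − 1 = 0.2443.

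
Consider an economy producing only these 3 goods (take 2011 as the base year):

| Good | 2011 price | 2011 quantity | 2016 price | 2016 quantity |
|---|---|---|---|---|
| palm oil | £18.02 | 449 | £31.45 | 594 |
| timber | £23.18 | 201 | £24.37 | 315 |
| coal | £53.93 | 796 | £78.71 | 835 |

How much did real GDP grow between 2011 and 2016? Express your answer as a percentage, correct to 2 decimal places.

Real GDP 2011 = Nominal GDP 2011 = 18.02·449 + 23.18·201 + 53.93·796 = 55678.44.
Real GDP 2016 (at 2011 prices) = 18.02·594 + 23.18·315 + 53.93·835 = 63037.13.
Real growth = 63037.13/55678.44 − 1 = 0.1322.

13.22%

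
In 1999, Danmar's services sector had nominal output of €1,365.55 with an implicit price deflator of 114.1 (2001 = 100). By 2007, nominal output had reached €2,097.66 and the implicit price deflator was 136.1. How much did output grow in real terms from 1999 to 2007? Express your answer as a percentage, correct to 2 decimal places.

28.78%

Real output 1999 = 1365.55 / 1.141 = 1196.80.
Real output 2007 = 2097.66 / 1.361 = 1541.26.
Real growth = 1541.26 / 1196.80 − 1 = 0.2878.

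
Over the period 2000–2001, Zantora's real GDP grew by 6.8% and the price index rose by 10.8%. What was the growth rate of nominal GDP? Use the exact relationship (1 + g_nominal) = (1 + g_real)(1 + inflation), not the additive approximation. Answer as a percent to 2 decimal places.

18.33%

(1 + g_nom) = (1 + g_real)(1 + π) = 1.0680 × 1.1080 = 1.18334.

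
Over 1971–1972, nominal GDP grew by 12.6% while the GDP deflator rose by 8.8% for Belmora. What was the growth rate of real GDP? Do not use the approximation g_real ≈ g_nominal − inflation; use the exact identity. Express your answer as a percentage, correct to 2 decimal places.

3.49%

(1 + g_nom) = (1 + g_real)(1 + π), so g_real = 1.1260 / 1.0880 − 1 = 0.03493.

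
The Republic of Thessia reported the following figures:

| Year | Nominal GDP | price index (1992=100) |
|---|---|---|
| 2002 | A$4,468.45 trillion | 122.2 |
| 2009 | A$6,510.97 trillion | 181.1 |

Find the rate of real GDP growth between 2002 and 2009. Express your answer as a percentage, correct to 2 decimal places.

-1.68%

Real GDP 2002 = 4468.45 / 1.222 = 3656.67.
Real GDP 2009 = 6510.97 / 1.811 = 3595.23.
Real growth = 3595.23 / 3656.67 − 1 = -0.0168.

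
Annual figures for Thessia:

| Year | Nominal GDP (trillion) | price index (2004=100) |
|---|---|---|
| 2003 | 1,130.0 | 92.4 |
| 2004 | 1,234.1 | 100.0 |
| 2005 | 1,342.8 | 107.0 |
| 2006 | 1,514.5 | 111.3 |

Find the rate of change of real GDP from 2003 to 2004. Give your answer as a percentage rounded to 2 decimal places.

0.91%

Real GDP 2003 = 1130.0/0.924 = 1222.94.
Real GDP 2004 = 1234.1/1.000 = 1234.10.
Change = 1234.10/1222.94 − 1 = 0.0091.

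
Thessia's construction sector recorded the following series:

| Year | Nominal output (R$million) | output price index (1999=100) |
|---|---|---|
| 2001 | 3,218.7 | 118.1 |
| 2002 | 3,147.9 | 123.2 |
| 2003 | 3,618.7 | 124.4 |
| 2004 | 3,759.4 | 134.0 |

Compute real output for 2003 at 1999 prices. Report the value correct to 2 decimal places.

Real output 2003 = 3618.7 / 1.244 = 2908.92.

R$2,908.92 million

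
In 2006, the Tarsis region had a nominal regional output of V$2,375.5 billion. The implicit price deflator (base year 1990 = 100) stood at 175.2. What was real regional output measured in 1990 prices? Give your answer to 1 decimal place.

V$1,355.9 billion

Real regional output = Nominal / (implicit price deflator/100) = 2375.5 / 1.752 = 1355.88.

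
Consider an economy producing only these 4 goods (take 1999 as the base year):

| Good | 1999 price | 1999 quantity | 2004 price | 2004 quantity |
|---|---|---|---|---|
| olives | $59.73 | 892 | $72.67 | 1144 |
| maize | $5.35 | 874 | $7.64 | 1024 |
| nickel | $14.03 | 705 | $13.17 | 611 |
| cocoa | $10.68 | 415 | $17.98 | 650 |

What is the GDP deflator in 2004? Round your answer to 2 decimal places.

123.92

Nominal GDP 2004 = 72.67·1144 + 7.64·1024 + 13.17·611 + 17.98·650 = 110691.71.
Real GDP 2004 (at 1999 prices) = 59.73·1144 + 5.35·1024 + 14.03·611 + 10.68·650 = 89323.85.
Deflator = Nominal/Real × 100 = 110691.71/89323.85 × 100 = 123.922.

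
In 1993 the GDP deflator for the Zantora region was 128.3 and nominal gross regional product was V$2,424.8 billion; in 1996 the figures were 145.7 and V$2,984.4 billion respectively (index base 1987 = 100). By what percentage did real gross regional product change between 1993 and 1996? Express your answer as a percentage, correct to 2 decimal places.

Deflate each year: 1993 → 2424.8/1.283 = 1889.95; 1996 → 2984.4/1.457 = 2048.32.
So real gross regional product changed by 2048.32/1889.95 − 1 = 0.0838, i.e. 8.38%.

8.38%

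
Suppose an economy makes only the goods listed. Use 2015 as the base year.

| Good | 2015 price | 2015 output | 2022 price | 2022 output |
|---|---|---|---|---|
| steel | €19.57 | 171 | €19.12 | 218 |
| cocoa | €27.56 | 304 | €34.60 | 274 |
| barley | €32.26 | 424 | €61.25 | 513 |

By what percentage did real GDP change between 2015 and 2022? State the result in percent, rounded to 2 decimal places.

Real GDP 2015 = Nominal GDP 2015 = 19.57·171 + 27.56·304 + 32.26·424 = 25402.95.
Real GDP 2022 (at 2015 prices) = 19.57·218 + 27.56·274 + 32.26·513 = 28367.08.
Real growth = 28367.08/25402.95 − 1 = 0.1167.

11.67%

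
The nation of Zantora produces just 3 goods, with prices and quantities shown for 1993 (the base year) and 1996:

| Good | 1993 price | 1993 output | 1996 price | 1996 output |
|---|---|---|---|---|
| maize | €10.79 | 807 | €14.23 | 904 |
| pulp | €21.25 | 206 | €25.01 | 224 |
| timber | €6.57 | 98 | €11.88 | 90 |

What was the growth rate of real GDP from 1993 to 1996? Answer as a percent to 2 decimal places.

10.03%

Real GDP 1993 = Nominal GDP 1993 = 10.79·807 + 21.25·206 + 6.57·98 = 13728.89.
Real GDP 1996 (at 1993 prices) = 10.79·904 + 21.25·224 + 6.57·90 = 15105.46.
Real growth = 15105.46/13728.89 − 1 = 0.1003.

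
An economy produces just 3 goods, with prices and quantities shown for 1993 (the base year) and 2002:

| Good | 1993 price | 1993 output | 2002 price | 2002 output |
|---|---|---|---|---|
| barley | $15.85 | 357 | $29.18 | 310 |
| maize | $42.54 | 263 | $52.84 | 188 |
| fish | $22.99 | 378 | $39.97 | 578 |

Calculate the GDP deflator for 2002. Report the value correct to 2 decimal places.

Nominal GDP 2002 = 29.18·310 + 52.84·188 + 39.97·578 = 42082.38.
Real GDP 2002 (at 1993 prices) = 15.85·310 + 42.54·188 + 22.99·578 = 26199.24.
Deflator = Nominal/Real × 100 = 42082.38/26199.24 × 100 = 160.624.

160.62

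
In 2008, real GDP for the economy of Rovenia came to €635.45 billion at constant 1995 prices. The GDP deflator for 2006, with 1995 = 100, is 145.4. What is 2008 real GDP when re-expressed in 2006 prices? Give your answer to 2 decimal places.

€923.94 billion

Real GDP in 2006 prices = Real GDP in 1995 prices × (P_2006/P_1995) = 635.45 × 1.454 = 923.94.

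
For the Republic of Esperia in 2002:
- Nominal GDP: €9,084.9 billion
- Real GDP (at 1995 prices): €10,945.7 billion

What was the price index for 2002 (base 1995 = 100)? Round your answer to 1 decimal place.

price index = (Nominal / Real) × 100 = 9084.9 / 10945.7 × 100 = 83.00.

83.0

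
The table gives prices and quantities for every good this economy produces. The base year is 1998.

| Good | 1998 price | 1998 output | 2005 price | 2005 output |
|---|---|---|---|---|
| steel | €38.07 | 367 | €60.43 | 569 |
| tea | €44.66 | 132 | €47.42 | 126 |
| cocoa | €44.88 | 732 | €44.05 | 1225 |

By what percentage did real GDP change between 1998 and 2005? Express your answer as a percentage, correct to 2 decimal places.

56.05%

Real GDP 1998 = Nominal GDP 1998 = 38.07·367 + 44.66·132 + 44.88·732 = 52718.97.
Real GDP 2005 (at 1998 prices) = 38.07·569 + 44.66·126 + 44.88·1225 = 82266.99.
Real growth = 82266.99/52718.97 − 1 = 0.5605.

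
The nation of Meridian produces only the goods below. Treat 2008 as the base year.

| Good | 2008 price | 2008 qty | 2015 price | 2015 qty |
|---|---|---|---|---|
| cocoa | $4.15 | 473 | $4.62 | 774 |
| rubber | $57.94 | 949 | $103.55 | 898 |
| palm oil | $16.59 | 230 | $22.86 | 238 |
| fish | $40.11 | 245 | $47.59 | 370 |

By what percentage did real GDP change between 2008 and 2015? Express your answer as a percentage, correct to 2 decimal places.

4.87%

Real GDP 2008 = Nominal GDP 2008 = 4.15·473 + 57.94·949 + 16.59·230 + 40.11·245 = 70590.66.
Real GDP 2015 (at 2008 prices) = 4.15·774 + 57.94·898 + 16.59·238 + 40.11·370 = 74031.34.
Real growth = 74031.34/70590.66 − 1 = 0.0487.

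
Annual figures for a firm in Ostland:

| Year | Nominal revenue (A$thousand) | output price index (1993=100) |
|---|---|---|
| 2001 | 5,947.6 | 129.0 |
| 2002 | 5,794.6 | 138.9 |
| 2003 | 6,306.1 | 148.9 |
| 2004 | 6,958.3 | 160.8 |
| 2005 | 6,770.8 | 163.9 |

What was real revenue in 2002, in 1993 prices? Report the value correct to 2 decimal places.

Real revenue 2002 = 5794.6 / 1.389 = 4171.78.

A$4,171.78 thousand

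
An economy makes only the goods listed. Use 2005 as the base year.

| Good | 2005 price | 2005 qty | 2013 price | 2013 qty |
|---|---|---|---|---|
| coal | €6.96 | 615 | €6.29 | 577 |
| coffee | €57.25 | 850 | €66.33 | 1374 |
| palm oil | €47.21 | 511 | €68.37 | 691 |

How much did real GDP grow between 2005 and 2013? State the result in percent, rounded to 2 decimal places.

49.61%

Real GDP 2005 = Nominal GDP 2005 = 6.96·615 + 57.25·850 + 47.21·511 = 77067.21.
Real GDP 2013 (at 2005 prices) = 6.96·577 + 57.25·1374 + 47.21·691 = 115299.53.
Real growth = 115299.53/77067.21 − 1 = 0.4961.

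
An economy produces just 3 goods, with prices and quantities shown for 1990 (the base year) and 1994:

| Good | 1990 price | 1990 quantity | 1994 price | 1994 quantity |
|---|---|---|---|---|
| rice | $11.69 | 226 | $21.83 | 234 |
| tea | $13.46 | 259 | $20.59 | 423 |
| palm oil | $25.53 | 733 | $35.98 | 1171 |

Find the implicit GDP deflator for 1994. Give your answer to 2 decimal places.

Nominal GDP 1994 = 21.83·234 + 20.59·423 + 35.98·1171 = 55950.37.
Real GDP 1994 (at 1990 prices) = 11.69·234 + 13.46·423 + 25.53·1171 = 38324.67.
Deflator = Nominal/Real × 100 = 55950.37/38324.67 × 100 = 145.990.

145.99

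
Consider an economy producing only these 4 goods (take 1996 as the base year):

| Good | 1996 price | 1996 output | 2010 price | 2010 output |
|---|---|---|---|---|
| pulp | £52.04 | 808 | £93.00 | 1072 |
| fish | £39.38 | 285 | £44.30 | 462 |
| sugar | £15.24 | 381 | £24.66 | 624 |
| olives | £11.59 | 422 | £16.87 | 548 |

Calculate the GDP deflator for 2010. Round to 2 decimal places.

Nominal GDP 2010 = 93.00·1072 + 44.30·462 + 24.66·624 + 16.87·548 = 144795.20.
Real GDP 2010 (at 1996 prices) = 52.04·1072 + 39.38·462 + 15.24·624 + 11.59·548 = 89841.52.
Deflator = Nominal/Real × 100 = 144795.20/89841.52 × 100 = 161.167.

161.17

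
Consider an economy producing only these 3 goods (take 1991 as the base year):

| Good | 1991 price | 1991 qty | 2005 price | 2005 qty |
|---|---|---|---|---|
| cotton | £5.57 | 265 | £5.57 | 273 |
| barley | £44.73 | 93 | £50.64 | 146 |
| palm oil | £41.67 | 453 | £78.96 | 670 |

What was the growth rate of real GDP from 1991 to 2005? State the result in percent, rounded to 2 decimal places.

46.74%

Real GDP 1991 = Nominal GDP 1991 = 5.57·265 + 44.73·93 + 41.67·453 = 24512.45.
Real GDP 2005 (at 1991 prices) = 5.57·273 + 44.73·146 + 41.67·670 = 35970.09.
Real growth = 35970.09/24512.45 − 1 = 0.4674.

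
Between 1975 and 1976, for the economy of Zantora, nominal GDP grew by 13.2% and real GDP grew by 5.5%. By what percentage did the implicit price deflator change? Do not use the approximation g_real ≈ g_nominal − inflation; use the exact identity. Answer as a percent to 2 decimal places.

(1 + g_nom) = (1 + g_real)(1 + π), so π = 1.1320 / 1.0550 − 1 = 0.07299.

7.30%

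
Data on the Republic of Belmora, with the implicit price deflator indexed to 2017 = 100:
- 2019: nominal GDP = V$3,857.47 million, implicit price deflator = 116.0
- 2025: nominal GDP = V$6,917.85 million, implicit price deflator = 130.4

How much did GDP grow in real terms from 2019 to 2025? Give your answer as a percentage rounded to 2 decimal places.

Real GDP 2019 = 3857.47 / 1.160 = 3325.41.
Real GDP 2025 = 6917.85 / 1.304 = 5305.10.
Real growth = 5305.10 / 3325.41 − 1 = 0.5953.

59.53%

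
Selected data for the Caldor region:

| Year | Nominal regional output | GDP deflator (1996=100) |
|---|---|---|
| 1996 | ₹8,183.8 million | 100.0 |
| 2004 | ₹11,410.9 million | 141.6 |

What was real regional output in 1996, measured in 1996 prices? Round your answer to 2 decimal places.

₹8,183.80 million

Real regional output = Nominal / (GDP deflator/100) = 8183.8 / 1.000 = 8183.80.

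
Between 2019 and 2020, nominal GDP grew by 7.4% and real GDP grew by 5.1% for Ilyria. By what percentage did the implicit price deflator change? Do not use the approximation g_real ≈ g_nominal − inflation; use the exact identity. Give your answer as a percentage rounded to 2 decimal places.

2.19%

(1 + g_nom) = (1 + g_real)(1 + π), so π = 1.0740 / 1.0510 − 1 = 0.02188.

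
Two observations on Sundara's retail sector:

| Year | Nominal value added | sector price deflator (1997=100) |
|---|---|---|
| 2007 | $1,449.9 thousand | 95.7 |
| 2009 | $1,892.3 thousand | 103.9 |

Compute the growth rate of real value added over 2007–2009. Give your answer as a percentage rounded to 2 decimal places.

20.21%

Deflate each year: 2007 → 1449.9/0.957 = 1515.05; 2009 → 1892.3/1.039 = 1821.27.
So real value added changed by 1821.27/1515.05 − 1 = 0.2021, i.e. 20.21%.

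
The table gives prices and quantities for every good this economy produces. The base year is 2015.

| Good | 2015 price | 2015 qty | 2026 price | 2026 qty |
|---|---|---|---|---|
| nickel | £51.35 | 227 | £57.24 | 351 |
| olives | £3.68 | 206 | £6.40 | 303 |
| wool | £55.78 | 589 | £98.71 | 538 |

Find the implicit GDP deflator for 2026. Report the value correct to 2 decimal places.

Nominal GDP 2026 = 57.24·351 + 6.40·303 + 98.71·538 = 75136.42.
Real GDP 2026 (at 2015 prices) = 51.35·351 + 3.68·303 + 55.78·538 = 49148.53.
Deflator = Nominal/Real × 100 = 75136.42/49148.53 × 100 = 152.876.

152.88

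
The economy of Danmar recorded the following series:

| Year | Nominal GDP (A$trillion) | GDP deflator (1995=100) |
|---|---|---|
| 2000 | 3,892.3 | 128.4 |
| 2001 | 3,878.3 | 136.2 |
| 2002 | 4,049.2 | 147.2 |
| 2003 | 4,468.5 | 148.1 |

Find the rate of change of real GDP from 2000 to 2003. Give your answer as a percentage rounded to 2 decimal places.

-0.47%

Real GDP 2000 = 3892.3/1.284 = 3031.39.
Real GDP 2003 = 4468.5/1.481 = 3017.22.
Change = 3017.22/3031.39 − 1 = -0.0047.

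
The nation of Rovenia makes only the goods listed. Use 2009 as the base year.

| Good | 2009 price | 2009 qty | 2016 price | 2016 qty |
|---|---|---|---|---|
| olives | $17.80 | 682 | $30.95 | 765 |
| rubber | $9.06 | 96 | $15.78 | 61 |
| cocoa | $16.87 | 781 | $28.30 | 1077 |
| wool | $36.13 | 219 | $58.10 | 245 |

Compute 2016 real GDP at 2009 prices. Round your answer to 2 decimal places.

$41190.50

Real GDP 2016 = Σ (p_2009 × q_2016) = 17.80·765 + 9.06·61 + 16.87·1077 + 36.13·245 = 41190.50.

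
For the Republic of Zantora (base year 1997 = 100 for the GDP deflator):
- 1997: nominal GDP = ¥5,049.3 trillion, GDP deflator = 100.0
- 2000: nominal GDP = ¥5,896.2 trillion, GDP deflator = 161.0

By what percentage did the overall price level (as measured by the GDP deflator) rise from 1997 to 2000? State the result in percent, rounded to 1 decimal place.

Price-level change = 161.0 / 100.0 − 1 = 0.6100.

61.0%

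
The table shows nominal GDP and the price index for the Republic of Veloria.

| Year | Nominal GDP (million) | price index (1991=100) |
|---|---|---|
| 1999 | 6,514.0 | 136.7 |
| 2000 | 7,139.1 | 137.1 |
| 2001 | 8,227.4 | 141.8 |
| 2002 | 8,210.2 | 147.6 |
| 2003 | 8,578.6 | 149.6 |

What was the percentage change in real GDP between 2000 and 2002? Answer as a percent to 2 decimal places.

6.82%

Real GDP 2000 = 7139.1/1.371 = 5207.22.
Real GDP 2002 = 8210.2/1.476 = 5562.47.
Change = 5562.47/5207.22 − 1 = 0.0682.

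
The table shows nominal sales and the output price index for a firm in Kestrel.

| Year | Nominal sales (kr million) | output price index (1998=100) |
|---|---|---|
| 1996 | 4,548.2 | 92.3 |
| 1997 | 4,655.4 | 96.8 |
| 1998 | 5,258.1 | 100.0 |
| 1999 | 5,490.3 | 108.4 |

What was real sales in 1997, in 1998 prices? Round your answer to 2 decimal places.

Real sales 1997 = 4655.4 / 0.968 = 4809.30.

kr 4,809.30 million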